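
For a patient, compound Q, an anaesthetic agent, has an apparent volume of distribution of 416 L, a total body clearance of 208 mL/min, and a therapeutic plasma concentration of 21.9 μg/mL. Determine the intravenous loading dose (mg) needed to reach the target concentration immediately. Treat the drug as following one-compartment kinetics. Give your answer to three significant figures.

The loading dose fills Vd to the target concentration; clearance is irrelevant here.
LD = Vd × C = 416.0 × 21.90 = 9110 mg

9110 mg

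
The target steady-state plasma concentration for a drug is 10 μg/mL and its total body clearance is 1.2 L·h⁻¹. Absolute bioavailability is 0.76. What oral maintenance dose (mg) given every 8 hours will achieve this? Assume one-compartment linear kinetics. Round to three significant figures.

At steady state, dose per interval replaces the amount cleared in that interval: F·D/τ = CL·Css.
D = CL × Css × τ / F = 1.200 × 10 × 8 / 0.76 = 126.3 mg

126 mg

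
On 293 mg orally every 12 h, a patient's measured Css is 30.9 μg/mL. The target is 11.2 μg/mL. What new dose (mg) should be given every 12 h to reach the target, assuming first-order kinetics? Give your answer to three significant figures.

106 mg

With linear kinetics, Css is proportional to dose rate (D/τ) at fixed clearance.
D₂ = D₁ × (Css,target / Css,current) = 293 × 11.2/30.9 = 106.2 mg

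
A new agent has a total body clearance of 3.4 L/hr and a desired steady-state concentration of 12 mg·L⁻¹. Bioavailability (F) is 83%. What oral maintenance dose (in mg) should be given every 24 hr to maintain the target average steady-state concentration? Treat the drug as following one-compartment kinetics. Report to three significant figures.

1180 mg

D = CL × Css × τ / F = 3.400 × 12 × 24 / 0.83 = 1180 mg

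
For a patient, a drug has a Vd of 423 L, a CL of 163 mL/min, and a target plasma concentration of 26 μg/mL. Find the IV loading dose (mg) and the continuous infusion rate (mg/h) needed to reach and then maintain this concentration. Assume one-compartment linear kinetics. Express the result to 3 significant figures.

(a) 11000 mg; (b) 254 mg/h

LD = Vd · C_target = 423.0 × 26 = 11000 mg
CL = 163 mL/min = 163 × 0.06 = 9.780 L/h
Maintenance infusion rate = CL × Css = 9.780 × 26 = 254.3 mg/h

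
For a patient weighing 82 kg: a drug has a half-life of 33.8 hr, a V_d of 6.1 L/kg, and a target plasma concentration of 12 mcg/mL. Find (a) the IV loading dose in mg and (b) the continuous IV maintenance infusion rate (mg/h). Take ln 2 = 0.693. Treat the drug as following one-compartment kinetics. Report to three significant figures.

Vd(total) = 82 kg × 6.1 L/kg = 500.2 L
LD = Vd × C = 500.2 × 12 = 6002 mg
CL = 0.693 × Vd / t½ = 0.693 × 500.2 / 33.8 = 10.26 L/h
Infusion rate = CL × Css = 10.26 × 12 = 123.1 mg/h

(a) 6000 mg; (b) 123 mg/h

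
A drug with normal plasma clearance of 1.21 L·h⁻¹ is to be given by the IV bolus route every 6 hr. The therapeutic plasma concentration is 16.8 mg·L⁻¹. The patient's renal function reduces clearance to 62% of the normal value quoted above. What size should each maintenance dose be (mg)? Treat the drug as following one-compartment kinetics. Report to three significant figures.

Patient clearance = 0.62 × 1.210 = 0.7502 L/h
D = CL × Css × τ = 0.7502 × 16.8 × 6 = 75.62 mg

75.6 mg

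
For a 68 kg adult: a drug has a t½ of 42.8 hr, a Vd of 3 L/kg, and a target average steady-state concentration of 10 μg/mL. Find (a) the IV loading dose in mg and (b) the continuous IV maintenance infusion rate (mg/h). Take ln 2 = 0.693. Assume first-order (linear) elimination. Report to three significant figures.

Vd = 3 L/kg × 68 kg = 204.0 L
LD = Vd × C = 204.0 × 10 = 2040 mg
CL = 0.693 × Vd / t½ = 0.693 × 204.0 / 42.8 = 3.303 L/h
Infusion rate = CL × Css = 3.303 × 10 = 33.03 mg/h

(a) 2040 mg; (b) 33.0 mg/h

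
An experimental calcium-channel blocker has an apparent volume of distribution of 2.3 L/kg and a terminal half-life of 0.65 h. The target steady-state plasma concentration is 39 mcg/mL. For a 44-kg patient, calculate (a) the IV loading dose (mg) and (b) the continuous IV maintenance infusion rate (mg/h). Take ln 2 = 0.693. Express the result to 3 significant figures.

Vd = 2.3 L/kg × 44 kg = 101.2 L
LD = Vd × C = 101.2 × 39 = 3947 mg
CL = 0.693 × Vd / t½ = 0.693 × 101.2 / 0.65 = 107.9 L/h
Infusion rate = CL × Css = 107.9 × 39 = 4208 mg/h

(a) 3950 mg; (b) 4210 mg/h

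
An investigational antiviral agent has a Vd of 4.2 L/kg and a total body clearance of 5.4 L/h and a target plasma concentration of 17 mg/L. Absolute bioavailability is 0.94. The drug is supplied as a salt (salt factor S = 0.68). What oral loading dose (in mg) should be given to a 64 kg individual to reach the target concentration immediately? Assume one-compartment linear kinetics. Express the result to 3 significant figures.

7150 mg

Vd = 4.2 L/kg × 64 kg = 268.8 L
LD = Vd × C / F / S = 268.8 × 17.00 / 0.94 / 0.68 = 7149 mg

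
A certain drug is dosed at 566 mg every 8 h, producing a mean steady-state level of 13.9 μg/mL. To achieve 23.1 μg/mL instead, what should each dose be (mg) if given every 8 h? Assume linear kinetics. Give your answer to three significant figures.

941 mg

With linear kinetics, Css is proportional to dose rate (D/τ) at fixed clearance.
D₂ = D₁ × (Css,target / Css,current) = 566 × 23.1/13.9 = 940.6 mg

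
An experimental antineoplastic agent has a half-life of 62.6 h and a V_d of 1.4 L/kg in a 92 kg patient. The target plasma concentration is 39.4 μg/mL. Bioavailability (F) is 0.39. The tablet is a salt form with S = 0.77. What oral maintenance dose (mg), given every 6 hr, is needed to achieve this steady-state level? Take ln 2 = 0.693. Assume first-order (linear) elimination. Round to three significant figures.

Vd(total) = 92 kg × 1.4 L/kg = 128.8 L
CL = 0.693 × Vd / t½ = 0.693 × 128.8 / 62.6 = 1.426 L/h
D = CL × Css × τ / F / S = 1.426 × 39.4 × 6 / 0.39 / 0.77 = 1123 mg

1120 mg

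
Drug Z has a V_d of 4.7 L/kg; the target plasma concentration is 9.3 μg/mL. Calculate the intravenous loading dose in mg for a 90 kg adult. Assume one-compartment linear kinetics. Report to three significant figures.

3930 mg

Total Vd = 4.7 × 90 = 423.0 L
LD = Vd × C = 423.0 × 9.300 = 3934 mg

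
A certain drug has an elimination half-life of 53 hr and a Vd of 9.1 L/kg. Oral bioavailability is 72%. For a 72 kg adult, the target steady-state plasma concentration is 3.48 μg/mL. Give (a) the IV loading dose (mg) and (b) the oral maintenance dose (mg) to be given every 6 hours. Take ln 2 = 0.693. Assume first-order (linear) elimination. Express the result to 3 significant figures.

Total Vd = 9.1 × 72 = 655.2 L
LD = Vd × C = 655.2 × 3.48 = 2280 mg
CL = 0.693 × Vd / t½ = 0.693 × 655.2 / 53 = 8.567 L/h
D = CL × Css × τ / F = 8.567 × 3.48 × 6 / 0.72 = 248.4 mg

(a) 2280 mg; (b) 248 mg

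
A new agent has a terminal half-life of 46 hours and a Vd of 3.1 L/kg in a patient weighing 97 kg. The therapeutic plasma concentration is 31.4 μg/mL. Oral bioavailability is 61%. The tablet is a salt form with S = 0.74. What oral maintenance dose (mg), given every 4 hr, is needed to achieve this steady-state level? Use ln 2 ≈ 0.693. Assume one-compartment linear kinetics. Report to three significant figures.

Vd = 3.1 L/kg × 97 kg = 300.7 L
CL = ln 2 · Vd / t½ = 0.693 × 300.7 / 46 = 4.530 L/h
D = CL × Css × τ / F / S = 4.530 × 31.4 × 4 / 0.61 / 0.74 = 1260 mg

1260 mg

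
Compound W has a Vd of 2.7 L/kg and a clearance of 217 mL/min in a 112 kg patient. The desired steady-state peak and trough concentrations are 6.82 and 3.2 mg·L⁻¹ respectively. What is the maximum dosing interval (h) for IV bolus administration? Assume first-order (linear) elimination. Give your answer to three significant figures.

Vd = 2.7 L/kg × 112 kg = 302.4 L
CL = 217 mL/min × 60/1000 = 13.02 L/h
k = CL / Vd = 13.02 / 302.4 = 0.04306 h⁻¹
Between IV bolus doses, concentration decays as C = C₀·e^(−kτ), so C_peak/C_trough = e^(kτ).
τ_max = ln(C_peak/C_trough) / k = ln(6.82/3.2) / 0.04306 = 0.7567 / 0.04306 = 17.57 h

17.6 h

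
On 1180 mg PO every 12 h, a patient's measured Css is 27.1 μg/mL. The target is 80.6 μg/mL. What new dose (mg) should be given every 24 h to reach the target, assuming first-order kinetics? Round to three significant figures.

With linear kinetics, Css is proportional to dose rate (D/τ) at fixed clearance.
D₂ = D₁ × (Css,target / Css,current) × (τ₂/τ₁) = 1180 × (80.6/27.1) × (24/12) = 7019 mg

7020 mg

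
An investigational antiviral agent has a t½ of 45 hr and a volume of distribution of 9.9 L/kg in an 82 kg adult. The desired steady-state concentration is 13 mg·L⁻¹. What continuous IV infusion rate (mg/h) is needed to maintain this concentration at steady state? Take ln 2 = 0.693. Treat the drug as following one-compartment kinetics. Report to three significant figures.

163 mg/h

Vd(total) = 82 kg × 9.9 L/kg = 811.8 L
k = 0.693/45 = 0.01540 h⁻¹, so CL = k·Vd = 0.01540 × 811.8 = 12.50 L/h
Infusion rate = CL × Css = 12.50 × 13 = 162.5 mg/h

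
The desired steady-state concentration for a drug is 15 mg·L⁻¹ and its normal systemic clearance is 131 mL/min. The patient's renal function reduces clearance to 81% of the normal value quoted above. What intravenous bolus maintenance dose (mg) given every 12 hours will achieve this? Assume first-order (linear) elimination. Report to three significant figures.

1150 mg

CL = 131 mL/min × 60/1000 = 7.860 L/h
Patient clearance = 0.81 × 7.860 = 6.367 L/h
D = CL × Css × τ = 6.367 × 15 × 12 = 1146 mg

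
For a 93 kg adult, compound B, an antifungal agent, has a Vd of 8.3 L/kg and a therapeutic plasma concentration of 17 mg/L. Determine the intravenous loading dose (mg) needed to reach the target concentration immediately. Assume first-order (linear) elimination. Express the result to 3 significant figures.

13100 mg

Total Vd = 8.3 × 93 = 771.9 L
The loading dose fills Vd to the target concentration.
LD = Vd × C = 771.9 × 17.00 = 13120 mg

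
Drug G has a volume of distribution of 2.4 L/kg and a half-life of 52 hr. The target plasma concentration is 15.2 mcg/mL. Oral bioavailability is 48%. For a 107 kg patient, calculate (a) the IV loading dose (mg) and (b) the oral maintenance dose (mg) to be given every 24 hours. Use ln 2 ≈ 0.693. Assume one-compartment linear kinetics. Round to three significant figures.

(a) 3900 mg; (b) 2600 mg

Vd = 2.4 L/kg × 107 kg = 256.8 L
LD = Vd × C = 256.8 × 15.2 = 3903 mg
CL = 0.693 × Vd / t½ = 0.693 × 256.8 / 52 = 3.422 L/h
D = CL × Css × τ / F = 3.422 × 15.2 × 24 / 0.48 = 2601 mg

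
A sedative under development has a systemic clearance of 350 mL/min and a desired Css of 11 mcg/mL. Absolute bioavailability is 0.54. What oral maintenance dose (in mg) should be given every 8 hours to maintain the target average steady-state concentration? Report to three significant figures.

3420 mg

Convert clearance: 350 mL/min × 60 min/h ÷ 1000 mL/L = 21.00 L/h
D = CL × Css × τ / F = 21.00 × 11 × 8 / 0.54 = 3422 mg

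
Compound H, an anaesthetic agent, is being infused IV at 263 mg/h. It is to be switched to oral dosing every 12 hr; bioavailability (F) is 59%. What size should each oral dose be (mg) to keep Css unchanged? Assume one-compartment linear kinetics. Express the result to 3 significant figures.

To maintain the same Css, the systemic dosing rate must be unchanged: F·D/τ = infusion rate.
D = rate × τ / F = 263 × 12 / 0.59 = 5349 mg

5350 mg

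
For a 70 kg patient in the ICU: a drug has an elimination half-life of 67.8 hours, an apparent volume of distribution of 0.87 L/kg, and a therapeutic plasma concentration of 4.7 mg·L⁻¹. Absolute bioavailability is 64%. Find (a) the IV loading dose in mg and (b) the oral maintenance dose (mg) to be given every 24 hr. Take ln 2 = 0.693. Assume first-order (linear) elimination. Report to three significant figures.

Vd(total) = 70 kg × 0.87 L/kg = 60.90 L
LD = Vd × C = 60.90 × 4.7 = 286.2 mg
CL = 0.693 × Vd / t½ = 0.693 × 60.90 / 67.8 = 0.6225 L/h
D = CL × Css × τ / F = 0.6225 × 4.7 × 24 / 0.64 = 109.7 mg

(a) 286 mg; (b) 110 mg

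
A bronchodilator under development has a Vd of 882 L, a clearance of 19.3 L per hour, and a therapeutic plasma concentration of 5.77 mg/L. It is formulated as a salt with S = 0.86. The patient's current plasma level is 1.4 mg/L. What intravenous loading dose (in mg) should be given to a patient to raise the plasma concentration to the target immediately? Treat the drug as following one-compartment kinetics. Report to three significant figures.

Concentration deficit ΔC = 5.77 − 1.4 = 4.370 mg/L
LD = Vd × ΔC / S = 882.0 × 4.370 / 0.86 = 4482 mg

4480 mg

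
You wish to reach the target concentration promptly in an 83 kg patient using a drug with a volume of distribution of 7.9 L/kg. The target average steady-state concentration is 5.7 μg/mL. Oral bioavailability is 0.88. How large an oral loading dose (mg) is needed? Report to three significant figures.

Total Vd = 7.9 × 83 = 655.7 L
LD = Vd × C / F = 655.7 × 5.700 / 0.88 = 4247 mg

4250 mg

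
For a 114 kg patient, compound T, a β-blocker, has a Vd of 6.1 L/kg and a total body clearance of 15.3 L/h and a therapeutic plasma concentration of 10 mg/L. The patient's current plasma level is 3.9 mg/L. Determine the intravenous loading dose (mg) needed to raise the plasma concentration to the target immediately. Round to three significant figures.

Total Vd = 6.1 × 114 = 695.4 L
Concentration deficit ΔC = 10 − 3.9 = 6.100 mg/L
LD = Vd × ΔC = 695.4 × 6.100 = 4242 mg

4240 mg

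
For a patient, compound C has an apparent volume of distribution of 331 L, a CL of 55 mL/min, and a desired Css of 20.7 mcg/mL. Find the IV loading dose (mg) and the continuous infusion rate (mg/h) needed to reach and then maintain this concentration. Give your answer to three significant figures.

LD = Vd · C_target = 331.0 × 20.7 = 6852 mg
CL = 55 mL/min = 55 × 0.06 = 3.300 L/h
Maintenance: replace elimination → rate = CL × Css = 3.300 × 20.7 = 68.31 mg/h

(a) 6850 mg; (b) 68.3 mg/h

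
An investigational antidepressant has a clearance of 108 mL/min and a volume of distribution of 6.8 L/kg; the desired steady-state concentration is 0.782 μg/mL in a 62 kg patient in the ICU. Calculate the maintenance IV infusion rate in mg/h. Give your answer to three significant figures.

5.07 mg/h

CL = 108 mL/min = 108 × 0.06 = 6.480 L/h
Maintenance depends on clearance, not Vd — rate in must match rate out.
R₀ = 6.480 × 0.782 = 5.067 mg/h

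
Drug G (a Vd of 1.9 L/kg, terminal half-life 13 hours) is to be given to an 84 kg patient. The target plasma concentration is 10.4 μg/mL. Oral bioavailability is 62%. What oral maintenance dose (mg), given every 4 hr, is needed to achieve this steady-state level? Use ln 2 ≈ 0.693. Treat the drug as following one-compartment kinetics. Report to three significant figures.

571 mg

Vd = 1.9 L/kg × 84 kg = 159.6 L
CL = 0.693 × Vd / t½ = 0.693 × 159.6 / 13 = 8.508 L/h
D = CL × Css × τ / F = 8.508 × 10.4 × 4 / 0.62 = 570.9 mg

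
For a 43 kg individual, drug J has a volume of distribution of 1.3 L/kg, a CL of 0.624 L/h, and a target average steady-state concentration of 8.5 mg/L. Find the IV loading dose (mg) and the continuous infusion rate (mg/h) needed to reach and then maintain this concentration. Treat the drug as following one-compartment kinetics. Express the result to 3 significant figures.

(a) 475 mg; (b) 5.30 mg/h

Total Vd = 1.3 × 43 = 55.90 L
Loading: fill Vd to C_target → 55.90 L × 8.5 mg/L = 475.2 mg
Maintenance: replace elimination → rate = CL × Css = 0.6240 × 8.5 = 5.304 mg/h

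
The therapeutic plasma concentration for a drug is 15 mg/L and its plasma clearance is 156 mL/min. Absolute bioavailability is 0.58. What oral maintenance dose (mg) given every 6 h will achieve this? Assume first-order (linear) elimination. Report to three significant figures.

1450 mg

CL = 156 mL/min = 156 × 0.06 = 9.360 L/h
At steady state, dose per interval replaces the amount cleared in that interval: F·D/τ = CL·Css.
D = CL × Css × τ / F = 9.360 × 15 × 6 / 0.58 = 1452 mg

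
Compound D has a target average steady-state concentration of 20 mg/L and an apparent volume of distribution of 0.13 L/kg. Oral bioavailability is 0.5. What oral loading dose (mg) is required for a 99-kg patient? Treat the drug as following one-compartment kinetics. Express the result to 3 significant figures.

Vd = 0.13 L/kg × 99 kg = 12.87 L
LD = Vd × C / F = 12.87 × 20.00 / 0.5 = 514.8 mg

515 mg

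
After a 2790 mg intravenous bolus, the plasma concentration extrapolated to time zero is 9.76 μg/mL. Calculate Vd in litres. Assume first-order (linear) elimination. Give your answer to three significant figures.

286 L

Immediately after an IV bolus, C₀ = Dose / Vd, so Vd = Dose / C₀.
Vd = 2790 / 9.76 = 285.9 L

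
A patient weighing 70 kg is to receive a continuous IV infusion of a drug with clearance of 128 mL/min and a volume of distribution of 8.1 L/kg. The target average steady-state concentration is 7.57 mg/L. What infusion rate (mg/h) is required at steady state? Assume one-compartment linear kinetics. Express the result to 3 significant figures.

CL = 128 mL/min = 128 × 0.06 = 7.680 L/h
Infusion rate = CL · Css = 7.680 L/h × 7.57 mg/L = 58.14 mg/h

58.1 mg/h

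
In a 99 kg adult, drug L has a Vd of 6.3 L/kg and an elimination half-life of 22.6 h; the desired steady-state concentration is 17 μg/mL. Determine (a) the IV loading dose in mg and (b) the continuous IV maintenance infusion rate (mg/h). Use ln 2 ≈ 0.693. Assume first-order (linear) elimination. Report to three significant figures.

Vd = 6.3 L/kg × 99 kg = 623.7 L
LD = Vd × C = 623.7 × 17 = 10600 mg
CL = 0.693 × Vd / t½ = 0.693 × 623.7 / 22.6 = 19.12 L/h
Infusion rate = CL × Css = 19.12 × 17 = 325.0 mg/h

(a) 10600 mg; (b) 325 mg/h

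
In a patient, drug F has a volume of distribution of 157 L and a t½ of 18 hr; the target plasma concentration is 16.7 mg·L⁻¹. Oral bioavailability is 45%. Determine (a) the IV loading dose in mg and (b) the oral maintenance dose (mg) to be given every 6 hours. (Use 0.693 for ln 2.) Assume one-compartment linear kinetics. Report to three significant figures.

LD = Vd × C = 157.0 × 16.7 = 2622 mg
CL = 0.693 × Vd / t½ = 0.693 × 157.0 / 18 = 6.045 L/h
D = CL × Css × τ / F = 6.045 × 16.7 × 6 / 0.45 = 1346 mg

(a) 2620 mg; (b) 1350 mg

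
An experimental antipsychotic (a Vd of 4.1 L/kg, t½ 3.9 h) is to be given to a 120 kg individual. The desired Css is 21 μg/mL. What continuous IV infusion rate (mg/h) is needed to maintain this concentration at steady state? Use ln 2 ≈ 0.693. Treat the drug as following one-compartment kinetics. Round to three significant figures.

Vd(total) = 120 kg × 4.1 L/kg = 492.0 L
k = 0.693/3.9 = 0.1777 h⁻¹, so CL = k·Vd = 0.1777 × 492.0 = 87.43 L/h
Infusion rate = CL × Css = 87.43 × 21 = 1836 mg/h

1840 mg/h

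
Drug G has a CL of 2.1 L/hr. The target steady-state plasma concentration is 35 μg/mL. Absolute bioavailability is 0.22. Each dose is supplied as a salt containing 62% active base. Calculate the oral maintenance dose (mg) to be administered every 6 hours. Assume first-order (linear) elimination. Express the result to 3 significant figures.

D = CL × Css × τ / F / S = 2.100 × 35 × 6 / 0.22 / 0.62 = 3233 mg

3230 mg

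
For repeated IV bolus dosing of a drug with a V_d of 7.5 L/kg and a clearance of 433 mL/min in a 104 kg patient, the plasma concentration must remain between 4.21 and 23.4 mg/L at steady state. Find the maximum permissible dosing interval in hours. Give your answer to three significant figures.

51.5 h

Vd = 7.5 L/kg × 104 kg = 780.0 L
CL = 433 mL/min × 60/1000 = 25.98 L/h
k = CL / Vd = 25.98 / 780.0 = 0.03331 h⁻¹
Between IV bolus doses, concentration decays as C = C₀·e^(−kτ), so C_peak/C_trough = e^(kτ).
τ_max = ln(C_peak/C_trough) / k = ln(23.4/4.21) / 0.03331 = 1.715 / 0.03331 = 51.49 h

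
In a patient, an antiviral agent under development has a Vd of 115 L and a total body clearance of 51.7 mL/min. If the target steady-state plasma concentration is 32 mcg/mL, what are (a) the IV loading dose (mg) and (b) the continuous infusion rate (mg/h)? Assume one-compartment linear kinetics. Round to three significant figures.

Loading: fill Vd to C_target → 115.0 L × 32 mg/L = 3680 mg
Convert clearance: 51.7 mL/min × 60 min/h ÷ 1000 mL/L = 3.102 L/h
Maintenance infusion rate = CL × Css = 3.102 × 32 = 99.26 mg/h

(a) 3680 mg; (b) 99.3 mg/h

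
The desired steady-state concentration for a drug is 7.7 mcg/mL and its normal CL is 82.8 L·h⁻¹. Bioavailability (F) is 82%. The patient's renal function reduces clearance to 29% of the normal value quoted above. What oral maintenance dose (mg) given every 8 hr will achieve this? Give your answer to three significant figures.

Patient clearance = 0.29 × 82.80 = 24.01 L/h
D = CL × Css × τ / F = 24.01 × 7.7 × 8 / 0.82 = 1804 mg

1800 mg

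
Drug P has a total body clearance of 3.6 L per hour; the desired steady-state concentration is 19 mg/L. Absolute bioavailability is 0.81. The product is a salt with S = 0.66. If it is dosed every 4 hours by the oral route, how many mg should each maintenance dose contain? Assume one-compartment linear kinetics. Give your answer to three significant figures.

512 mg

D = CL × Css × τ / F / S = 3.600 × 19 × 4 / 0.81 / 0.66 = 511.8 mg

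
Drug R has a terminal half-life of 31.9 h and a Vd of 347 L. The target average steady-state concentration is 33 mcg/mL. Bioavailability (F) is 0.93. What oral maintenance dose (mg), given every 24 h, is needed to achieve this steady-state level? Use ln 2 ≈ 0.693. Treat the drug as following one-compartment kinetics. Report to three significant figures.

CL = ln 2 · Vd / t½ = 0.693 × 347.0 / 31.9 = 7.538 L/h
D = CL × Css × τ / F = 7.538 × 33 × 24 / 0.93 = 6419 mg

6420 mg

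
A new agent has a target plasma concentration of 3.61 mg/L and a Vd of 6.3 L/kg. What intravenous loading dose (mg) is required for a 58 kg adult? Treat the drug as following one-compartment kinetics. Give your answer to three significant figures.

Vd = 6.3 L/kg × 58 kg = 365.4 L
LD = Vd × C = 365.4 × 3.610 = 1319 mg

1320 mg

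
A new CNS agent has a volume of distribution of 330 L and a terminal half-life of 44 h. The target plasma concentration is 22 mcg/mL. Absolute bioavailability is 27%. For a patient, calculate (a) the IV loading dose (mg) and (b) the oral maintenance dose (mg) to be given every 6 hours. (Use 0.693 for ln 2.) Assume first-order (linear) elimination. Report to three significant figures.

LD = Vd × C = 330.0 × 22 = 7260 mg
CL = 0.693 × Vd / t½ = 0.693 × 330.0 / 44 = 5.198 L/h
D = CL × Css × τ / F = 5.198 × 22 × 6 / 0.27 = 2541 mg

(a) 7260 mg; (b) 2540 mg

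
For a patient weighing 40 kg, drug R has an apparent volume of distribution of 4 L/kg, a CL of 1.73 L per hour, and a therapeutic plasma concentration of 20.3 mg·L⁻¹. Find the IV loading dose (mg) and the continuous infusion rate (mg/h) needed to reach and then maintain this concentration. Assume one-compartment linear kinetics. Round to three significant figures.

Total Vd = 4 × 40 = 160.0 L
Loading dose = Vd × C = 160.0 × 20.3 = 3248 mg
Infusion rate = 1.730 L/h × 20.3 mg/L = 35.12 mg/h

(a) 3250 mg; (b) 35.1 mg/h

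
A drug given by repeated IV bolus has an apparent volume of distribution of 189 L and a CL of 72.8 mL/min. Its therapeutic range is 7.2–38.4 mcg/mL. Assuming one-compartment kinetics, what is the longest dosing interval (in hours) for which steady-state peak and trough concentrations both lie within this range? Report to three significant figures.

72.4 h

CL = 72.8 mL/min = 72.8 × 0.06 = 4.368 L/h
k = CL / Vd = 4.368 / 189.0 = 0.02311 h⁻¹
Between IV bolus doses, concentration decays as C = C₀·e^(−kτ), so C_peak/C_trough = e^(kτ).
τ_max = ln(C_peak/C_trough) / k = ln(38.4/7.2) / 0.02311 = 1.674 / 0.02311 = 72.44 h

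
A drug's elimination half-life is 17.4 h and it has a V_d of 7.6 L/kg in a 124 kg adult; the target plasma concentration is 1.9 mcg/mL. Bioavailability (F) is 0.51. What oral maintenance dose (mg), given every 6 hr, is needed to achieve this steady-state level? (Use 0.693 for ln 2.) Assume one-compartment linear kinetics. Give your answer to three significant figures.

839 mg

Total Vd = 7.6 × 124 = 942.4 L
CL = 0.693 × Vd / t½ = 0.693 × 942.4 / 17.4 = 37.53 L/h
D = CL × Css × τ / F = 37.53 × 1.9 × 6 / 0.51 = 838.9 mg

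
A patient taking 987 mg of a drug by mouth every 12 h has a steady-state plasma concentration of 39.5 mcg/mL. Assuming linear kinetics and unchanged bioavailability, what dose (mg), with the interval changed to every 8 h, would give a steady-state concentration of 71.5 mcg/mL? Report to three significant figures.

With linear kinetics, Css is proportional to dose rate (D/τ) at fixed clearance.
D₂ = D₁ × (Css,target / Css,current) × (τ₂/τ₁) = 987 × (71.5/39.5) × (8/12) = 1191 mg

1190 mg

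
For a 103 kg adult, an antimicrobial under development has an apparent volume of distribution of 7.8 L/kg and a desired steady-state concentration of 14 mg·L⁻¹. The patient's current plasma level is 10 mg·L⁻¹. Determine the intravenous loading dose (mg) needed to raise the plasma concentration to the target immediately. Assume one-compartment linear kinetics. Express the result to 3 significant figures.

Vd = 7.8 L/kg × 103 kg = 803.4 L
The loading dose fills Vd to the target concentration.
Concentration deficit ΔC = 14 − 10 = 4.000 mg/L
LD = Vd × ΔC = 803.4 × 4.000 = 3214 mg

3210 mg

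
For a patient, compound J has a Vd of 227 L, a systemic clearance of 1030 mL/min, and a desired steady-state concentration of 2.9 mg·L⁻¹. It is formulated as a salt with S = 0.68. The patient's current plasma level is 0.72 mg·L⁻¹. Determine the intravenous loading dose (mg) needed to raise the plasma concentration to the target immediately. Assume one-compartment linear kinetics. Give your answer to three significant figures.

The loading dose fills Vd to the target concentration; clearance is irrelevant here.
Concentration deficit ΔC = 2.9 − 0.72 = 2.180 mg/L
LD = Vd × ΔC / S = 227.0 × 2.180 / 0.68 = 727.7 mg

728 mg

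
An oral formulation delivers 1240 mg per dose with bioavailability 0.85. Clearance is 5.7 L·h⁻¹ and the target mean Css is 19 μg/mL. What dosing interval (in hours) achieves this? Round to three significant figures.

9.73 h

F·D/τ = CL·Css → τ = F·D / (CL·Css).
τ = 0.85 × 1240 / (5.7 × 19) = 9.732 h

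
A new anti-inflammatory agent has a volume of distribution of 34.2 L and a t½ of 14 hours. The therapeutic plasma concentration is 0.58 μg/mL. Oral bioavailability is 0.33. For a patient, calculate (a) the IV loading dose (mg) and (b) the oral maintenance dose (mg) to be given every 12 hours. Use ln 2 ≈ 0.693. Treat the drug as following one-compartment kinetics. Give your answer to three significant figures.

LD = Vd × C = 34.20 × 0.58 = 19.84 mg
CL = 0.693 × Vd / t½ = 0.693 × 34.20 / 14 = 1.693 L/h
D = CL × Css × τ / F = 1.693 × 0.58 × 12 / 0.33 = 35.71 mg

(a) 19.8 mg; (b) 35.7 mg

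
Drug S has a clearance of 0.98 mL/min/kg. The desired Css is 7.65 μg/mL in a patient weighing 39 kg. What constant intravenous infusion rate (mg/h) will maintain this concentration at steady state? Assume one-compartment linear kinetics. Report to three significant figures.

17.5 mg/h

CL = 0.98 mL/min/kg × 39 kg = 38.22 mL/min = 38.22 × 60/1000 = 2.293 L/h
At steady state, infusion rate equals elimination rate: rate in = CL × Css.
Infusion rate = CL · Css = 2.293 L/h × 7.65 mg/L = 17.54 mg/h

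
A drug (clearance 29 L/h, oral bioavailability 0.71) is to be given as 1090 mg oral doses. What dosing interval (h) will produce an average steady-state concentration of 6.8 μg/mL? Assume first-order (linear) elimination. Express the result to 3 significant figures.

3.92 h

F·D/τ = CL·Css → τ = F·D / (CL·Css).
τ = 0.71 × 1090 / (29 × 6.8) = 3.924 h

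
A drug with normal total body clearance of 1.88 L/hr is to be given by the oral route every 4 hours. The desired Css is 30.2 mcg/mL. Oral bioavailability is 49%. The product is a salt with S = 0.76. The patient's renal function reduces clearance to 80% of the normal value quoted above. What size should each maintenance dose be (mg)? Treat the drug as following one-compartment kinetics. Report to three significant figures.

Patient clearance = 0.8 × 1.880 = 1.504 L/h
D = CL × Css × τ / F / S = 1.504 × 30.2 × 4 / 0.49 / 0.76 = 487.9 mg

488 mg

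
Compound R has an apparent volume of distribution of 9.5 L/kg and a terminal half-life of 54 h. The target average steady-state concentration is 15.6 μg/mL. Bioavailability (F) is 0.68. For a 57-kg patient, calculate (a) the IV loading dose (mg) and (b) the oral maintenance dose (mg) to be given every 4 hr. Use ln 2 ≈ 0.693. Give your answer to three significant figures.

Total Vd = 9.5 × 57 = 541.5 L
LD = Vd × C = 541.5 × 15.6 = 8447 mg
CL = 0.693 × Vd / t½ = 0.693 × 541.5 / 54 = 6.949 L/h
D = CL × Css × τ / F = 6.949 × 15.6 × 4 / 0.68 = 637.7 mg

(a) 8450 mg; (b) 638 mg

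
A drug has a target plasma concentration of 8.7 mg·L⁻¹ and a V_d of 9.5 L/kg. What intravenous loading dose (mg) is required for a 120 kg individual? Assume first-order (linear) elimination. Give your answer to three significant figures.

9920 mg

Total Vd = 9.5 × 120 = 1140 L
The loading dose fills Vd to the target concentration.
LD = Vd × C = 1140 × 8.700 = 9918 mg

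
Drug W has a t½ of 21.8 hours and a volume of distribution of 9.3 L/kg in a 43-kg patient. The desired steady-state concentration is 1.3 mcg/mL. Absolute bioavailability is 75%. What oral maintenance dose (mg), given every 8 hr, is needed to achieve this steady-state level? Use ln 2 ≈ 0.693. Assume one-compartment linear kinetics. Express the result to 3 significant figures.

176 mg

Vd(total) = 43 kg × 9.3 L/kg = 399.9 L
CL = 0.693 × Vd / t½ = 0.693 × 399.9 / 21.8 = 12.71 L/h
D = CL × Css × τ / F = 12.71 × 1.3 × 8 / 0.75 = 176.2 mg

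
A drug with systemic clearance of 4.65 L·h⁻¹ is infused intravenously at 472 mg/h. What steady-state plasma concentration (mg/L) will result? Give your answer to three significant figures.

Css = rate / CL = 472 / 4.650 = 101.5 mg/L

102 mg/L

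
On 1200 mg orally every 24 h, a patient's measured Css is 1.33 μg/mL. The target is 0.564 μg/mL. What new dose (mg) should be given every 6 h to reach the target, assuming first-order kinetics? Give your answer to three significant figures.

127 mg

For first-order elimination, Css ∝ F·D/(CL·τ); F and CL are unchanged, so Css ∝ D/τ.
D₂ = D₁ × (Css,target / Css,current) × (τ₂/τ₁) = 1200 × (0.564/1.33) × (6/24) = 127.2 mg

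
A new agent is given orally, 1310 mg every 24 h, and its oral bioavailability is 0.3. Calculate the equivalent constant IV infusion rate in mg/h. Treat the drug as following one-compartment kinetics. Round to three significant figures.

16.4 mg/h

Equivalent systemic input: infusion rate = F·D/τ.
Rate = 0.3 × 1310 / 24 = 16.38 mg/h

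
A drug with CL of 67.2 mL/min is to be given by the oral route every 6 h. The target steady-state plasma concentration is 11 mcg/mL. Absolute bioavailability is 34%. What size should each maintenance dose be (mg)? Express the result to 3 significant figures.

783 mg

CL = 67.2 mL/min × 60/1000 = 4.032 L/h
At steady state, dose per interval replaces the amount cleared in that interval: F·D/τ = CL·Css.
D = CL × Css × τ / F = 4.032 × 11 × 6 / 0.34 = 782.7 mg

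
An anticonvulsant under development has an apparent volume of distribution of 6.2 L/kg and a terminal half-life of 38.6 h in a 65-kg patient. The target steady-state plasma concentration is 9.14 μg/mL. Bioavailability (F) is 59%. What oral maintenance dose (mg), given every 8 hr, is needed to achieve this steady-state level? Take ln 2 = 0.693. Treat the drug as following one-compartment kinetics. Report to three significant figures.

Vd = 6.2 L/kg × 65 kg = 403.0 L
CL = ln 2 · Vd / t½ = 0.693 × 403.0 / 38.6 = 7.235 L/h
D = CL × Css × τ / F = 7.235 × 9.14 × 8 / 0.59 = 896.6 mg

897 mg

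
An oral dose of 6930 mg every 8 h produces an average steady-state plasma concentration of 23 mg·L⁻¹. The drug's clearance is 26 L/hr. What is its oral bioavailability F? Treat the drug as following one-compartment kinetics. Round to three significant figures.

F·D/τ = CL·Css at steady state → F = CL·Css·τ / D.
F = 26 × 23 × 8 / 6930 = 0.690

0.690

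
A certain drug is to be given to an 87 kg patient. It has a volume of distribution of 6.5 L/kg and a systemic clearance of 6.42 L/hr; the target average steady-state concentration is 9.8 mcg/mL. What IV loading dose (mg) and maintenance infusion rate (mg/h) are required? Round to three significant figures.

Total Vd = 6.5 × 87 = 565.5 L
Loading: fill Vd to C_target → 565.5 L × 9.8 mg/L = 5542 mg
Maintenance: replace elimination → rate = CL × Css = 6.420 × 9.8 = 62.92 mg/h

(a) 5540 mg; (b) 62.9 mg/h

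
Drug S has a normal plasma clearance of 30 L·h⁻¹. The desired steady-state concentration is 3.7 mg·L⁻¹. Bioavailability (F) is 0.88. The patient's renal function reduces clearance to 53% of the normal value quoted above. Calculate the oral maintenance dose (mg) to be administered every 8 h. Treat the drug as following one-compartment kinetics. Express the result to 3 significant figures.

Patient clearance = 0.53 × 30.00 = 15.90 L/h
D = CL × Css × τ / F = 15.90 × 3.7 × 8 / 0.88 = 534.8 mg

535 mg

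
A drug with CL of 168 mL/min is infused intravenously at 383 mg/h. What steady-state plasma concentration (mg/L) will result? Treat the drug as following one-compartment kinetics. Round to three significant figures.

CL = 168 mL/min = 168 × 0.06 = 10.08 L/h
Css = rate / CL = 383 / 10.08 = 38.00 mg/L

38.0 mg/L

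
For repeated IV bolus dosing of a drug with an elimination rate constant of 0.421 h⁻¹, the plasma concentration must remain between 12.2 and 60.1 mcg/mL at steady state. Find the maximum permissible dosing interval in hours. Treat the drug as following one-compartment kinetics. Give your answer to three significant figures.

3.79 h

Between IV bolus doses, concentration decays as C = C₀·e^(−kτ), so C_peak/C_trough = e^(kτ).
τ_max = ln(C_peak/C_trough) / k = ln(60.1/12.2) / 0.4210 = 1.595 / 0.4210 = 3.789 h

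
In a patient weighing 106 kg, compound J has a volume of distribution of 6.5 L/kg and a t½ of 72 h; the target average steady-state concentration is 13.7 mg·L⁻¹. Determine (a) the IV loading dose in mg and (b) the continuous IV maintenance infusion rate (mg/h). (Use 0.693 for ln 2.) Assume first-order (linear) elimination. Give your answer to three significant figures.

Vd(total) = 106 kg × 6.5 L/kg = 689.0 L
LD = Vd × C = 689.0 × 13.7 = 9439 mg
CL = 0.693 × Vd / t½ = 0.693 × 689.0 / 72 = 6.632 L/h
Infusion rate = CL × Css = 6.632 × 13.7 = 90.86 mg/h

(a) 9440 mg; (b) 90.9 mg/h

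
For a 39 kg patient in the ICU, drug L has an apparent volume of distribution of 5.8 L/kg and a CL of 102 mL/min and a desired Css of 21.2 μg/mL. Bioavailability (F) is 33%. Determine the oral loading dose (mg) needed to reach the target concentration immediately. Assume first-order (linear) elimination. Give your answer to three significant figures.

14500 mg

Total Vd = 5.8 × 39 = 226.2 L
LD = Vd × C / F = 226.2 × 21.20 / 0.33 = 14530 mg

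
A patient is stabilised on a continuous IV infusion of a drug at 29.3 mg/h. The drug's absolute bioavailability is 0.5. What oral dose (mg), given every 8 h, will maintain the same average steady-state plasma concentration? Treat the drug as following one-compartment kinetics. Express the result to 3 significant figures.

469 mg

To maintain the same Css, the systemic dosing rate must be unchanged: F·D/τ = infusion rate.
D = rate × τ / F = 29.3 × 8 / 0.5 = 468.8 mg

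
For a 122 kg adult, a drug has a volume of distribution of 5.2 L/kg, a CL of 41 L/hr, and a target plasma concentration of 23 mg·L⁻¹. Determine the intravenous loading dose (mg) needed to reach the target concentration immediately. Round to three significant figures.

Vd(total) = 122 kg × 5.2 L/kg = 634.4 L
LD = Vd × C = 634.4 × 23.00 = 14590 mg

14600 mg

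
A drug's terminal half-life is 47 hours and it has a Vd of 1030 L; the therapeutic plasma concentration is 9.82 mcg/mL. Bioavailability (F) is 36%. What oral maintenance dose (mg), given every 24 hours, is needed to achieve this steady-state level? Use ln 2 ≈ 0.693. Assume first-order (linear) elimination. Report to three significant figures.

9940 mg

CL = 0.693 × Vd / t½ = 0.693 × 1030 / 47 = 15.19 L/h
D = CL × Css × τ / F = 15.19 × 9.82 × 24 / 0.36 = 9944 mg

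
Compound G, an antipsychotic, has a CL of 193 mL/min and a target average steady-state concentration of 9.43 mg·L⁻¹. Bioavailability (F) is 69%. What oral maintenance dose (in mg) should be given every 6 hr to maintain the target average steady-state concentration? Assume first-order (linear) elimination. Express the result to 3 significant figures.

950 mg

Convert clearance: 193 mL/min × 60 min/h ÷ 1000 mL/L = 11.58 L/h
D = CL × Css × τ / F = 11.58 × 9.43 × 6 / 0.69 = 949.6 mg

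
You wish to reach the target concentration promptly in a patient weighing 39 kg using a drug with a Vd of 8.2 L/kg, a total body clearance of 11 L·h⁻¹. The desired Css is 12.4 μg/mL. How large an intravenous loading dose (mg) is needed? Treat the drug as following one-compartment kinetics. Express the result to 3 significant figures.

3970 mg

Vd = 8.2 L/kg × 39 kg = 319.8 L
LD = Vd × C = 319.8 × 12.40 = 3966 mg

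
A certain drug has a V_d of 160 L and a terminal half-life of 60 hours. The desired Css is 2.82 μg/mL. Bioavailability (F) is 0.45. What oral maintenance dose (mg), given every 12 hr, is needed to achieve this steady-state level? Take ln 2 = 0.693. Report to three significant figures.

139 mg

k = 0.693/60 = 0.01155 h⁻¹, so CL = k·Vd = 0.01155 × 160.0 = 1.848 L/h
D = CL × Css × τ / F = 1.848 × 2.82 × 12 / 0.45 = 139.0 mg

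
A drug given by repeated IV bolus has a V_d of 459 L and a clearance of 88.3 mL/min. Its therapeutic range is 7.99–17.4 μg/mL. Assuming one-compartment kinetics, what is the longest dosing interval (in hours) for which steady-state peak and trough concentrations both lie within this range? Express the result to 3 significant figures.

67.4 h

CL = 88.3 mL/min × 60/1000 = 5.298 L/h
k = CL / Vd = 5.298 / 459.0 = 0.01154 h⁻¹
Between IV bolus doses, concentration decays as C = C₀·e^(−kτ), so C_peak/C_trough = e^(kτ).
τ_max = ln(C_peak/C_trough) / k = ln(17.4/7.99) / 0.01154 = 0.7783 / 0.01154 = 67.44 h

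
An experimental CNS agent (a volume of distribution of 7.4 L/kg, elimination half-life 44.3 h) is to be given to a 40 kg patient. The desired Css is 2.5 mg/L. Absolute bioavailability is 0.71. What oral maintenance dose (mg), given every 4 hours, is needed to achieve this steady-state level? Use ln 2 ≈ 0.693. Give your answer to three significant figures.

Vd = 7.4 L/kg × 40 kg = 296.0 L
CL = ln 2 · Vd / t½ = 0.693 × 296.0 / 44.3 = 4.630 L/h
D = CL × Css × τ / F = 4.630 × 2.5 × 4 / 0.71 = 65.21 mg

65.2 mg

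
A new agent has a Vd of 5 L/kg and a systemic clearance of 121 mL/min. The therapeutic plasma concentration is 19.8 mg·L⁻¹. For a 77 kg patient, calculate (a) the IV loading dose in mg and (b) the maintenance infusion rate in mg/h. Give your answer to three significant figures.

(a) 7620 mg; (b) 144 mg/h

Vd(total) = 77 kg × 5 L/kg = 385.0 L
Loading dose = Vd × C = 385.0 × 19.8 = 7623 mg
Convert clearance: 121 mL/min × 60 min/h ÷ 1000 mL/L = 7.260 L/h
Maintenance: replace elimination → rate = CL × Css = 7.260 × 19.8 = 143.7 mg/h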